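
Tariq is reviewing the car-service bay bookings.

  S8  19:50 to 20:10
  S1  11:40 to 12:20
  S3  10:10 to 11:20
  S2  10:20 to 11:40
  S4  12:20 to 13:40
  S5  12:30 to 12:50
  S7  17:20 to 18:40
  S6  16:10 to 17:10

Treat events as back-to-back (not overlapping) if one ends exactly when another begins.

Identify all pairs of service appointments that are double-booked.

Check each pair: they overlap iff neither finishes before the other starts.
Sorted by start: S3, S2, S1, S4, S5, S6, S7, S8.
S2 starts before S3 ends → S3 and S2 overlap.
S1 starts after S3 ends — done with S3.
S1 starts exactly when S2 ends (back-to-back, no overlap) — done with S2.
S4 starts exactly when S1 ends (back-to-back, no overlap) — done with S1.
S5 starts before S4 ends → S4 and S5 overlap.
S6 starts after S4 ends — done with S4.
S6 starts after S5 ends — done with S5.
S7 starts after S6 ends — done with S6.
S8 starts after S7 ends.

S2 & S3, S4 & S5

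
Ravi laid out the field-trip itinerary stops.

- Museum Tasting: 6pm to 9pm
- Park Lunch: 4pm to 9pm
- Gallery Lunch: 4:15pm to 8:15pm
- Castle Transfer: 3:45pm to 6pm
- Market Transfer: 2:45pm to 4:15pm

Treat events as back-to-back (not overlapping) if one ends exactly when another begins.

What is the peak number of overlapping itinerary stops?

Sort all start/end points and keep a running count:
2:45pm start Market Transfer → 1
3:45pm start Castle Transfer → 2
4pm start Park Lunch → 3
4:15pm end Market Transfer → 2
4:15pm start Gallery Lunch → 3
6pm end Castle Transfer → 2
6pm start Museum Tasting → 3
8:15pm end Gallery Lunch → 2
9pm end Museum Tasting → 1
9pm end Park Lunch → 0
Peak is 3, at 4pm (Castle Transfer, Market Transfer, Park Lunch).

3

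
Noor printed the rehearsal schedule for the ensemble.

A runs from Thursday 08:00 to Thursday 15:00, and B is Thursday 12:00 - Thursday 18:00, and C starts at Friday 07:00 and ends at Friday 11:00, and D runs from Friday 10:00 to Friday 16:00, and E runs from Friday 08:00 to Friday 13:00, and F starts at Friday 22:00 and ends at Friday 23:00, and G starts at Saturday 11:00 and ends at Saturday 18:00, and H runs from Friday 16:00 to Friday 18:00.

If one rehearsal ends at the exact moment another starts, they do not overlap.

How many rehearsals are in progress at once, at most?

Sweep the timeline, counting +1 at each start and −1 at each end (ends before starts at a tie):
Thursday 08:00 start A → 1
Thursday 12:00 start B → 2
Thursday 15:00 end A → 1
Thursday 18:00 end B → 0
Friday 07:00 start C → 1
Friday 08:00 start E → 2
Friday 10:00 start D → 3
Friday 11:00 end C → 2
Friday 13:00 end E → 1
Friday 16:00 end D → 0
Friday 16:00 start H → 1
Friday 18:00 end H → 0
Friday 22:00 start F → 1
Friday 23:00 end F → 0
Saturday 11:00 start G → 1
Saturday 18:00 end G → 0
Peak is 3, at Friday 10:00 (C, D, E).

3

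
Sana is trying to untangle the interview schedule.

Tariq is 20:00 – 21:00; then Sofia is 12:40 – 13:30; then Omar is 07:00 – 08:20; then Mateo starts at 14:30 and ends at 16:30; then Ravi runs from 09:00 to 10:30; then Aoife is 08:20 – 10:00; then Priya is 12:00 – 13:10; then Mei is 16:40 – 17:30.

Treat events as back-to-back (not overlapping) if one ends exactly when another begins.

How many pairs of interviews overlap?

2

Check each pair: they overlap iff neither finishes before the other starts.
Sorted by start: Omar, Aoife, Ravi, Priya, Sofia, Mateo, Mei, Tariq.
Aoife starts exactly when Omar ends (back-to-back, no overlap); Omar is clear from here.
Ravi starts before Aoife ends → Aoife and Ravi overlap.
Priya starts after Aoife ends; Aoife is clear from here.
Priya starts after Ravi ends; Ravi is clear from here.
Sofia starts before Priya ends → Priya and Sofia overlap.
Mateo starts after Priya ends; Priya is clear from here.
Mateo starts after Sofia ends; Sofia is clear from here.
Mei starts after Mateo ends; Mateo is clear from here.
Tariq starts after Mei ends.
Overlapping pairs: Aoife & Ravi, Priya & Sofia — 2 in total.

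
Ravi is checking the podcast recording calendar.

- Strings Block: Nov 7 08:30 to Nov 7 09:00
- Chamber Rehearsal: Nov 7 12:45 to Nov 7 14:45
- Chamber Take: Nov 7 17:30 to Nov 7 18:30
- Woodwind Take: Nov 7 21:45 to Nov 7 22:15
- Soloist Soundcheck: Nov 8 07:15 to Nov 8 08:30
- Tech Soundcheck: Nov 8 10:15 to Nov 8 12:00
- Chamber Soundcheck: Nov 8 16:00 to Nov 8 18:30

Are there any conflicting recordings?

Two intervals overlap when each starts before the other ends.
Sorted by start: Strings Block, Chamber Rehearsal, Chamber Take, Woodwind Take, Soloist Soundcheck, Tech Soundcheck, Chamber Soundcheck.
Chamber Rehearsal starts after Strings Block ends — done with Strings Block.
Chamber Take starts after Chamber Rehearsal ends — done with Chamber Rehearsal.
Woodwind Take starts after Chamber Take ends — done with Chamber Take.
Soloist Soundcheck starts after Woodwind Take ends — done with Woodwind Take.
Tech Soundcheck starts after Soloist Soundcheck ends — done with Soloist Soundcheck.
Chamber Soundcheck starts after Tech Soundcheck ends.
Every pair is clear; the schedule has no overlaps.

No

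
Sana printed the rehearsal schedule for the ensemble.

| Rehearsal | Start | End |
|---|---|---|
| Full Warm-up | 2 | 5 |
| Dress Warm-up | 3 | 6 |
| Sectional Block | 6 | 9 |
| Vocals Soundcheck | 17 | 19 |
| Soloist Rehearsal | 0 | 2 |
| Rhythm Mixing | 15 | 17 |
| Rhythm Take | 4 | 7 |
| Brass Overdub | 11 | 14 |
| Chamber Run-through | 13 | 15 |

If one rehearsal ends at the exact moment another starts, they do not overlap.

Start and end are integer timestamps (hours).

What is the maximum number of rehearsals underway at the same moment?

3

Sweep the timeline, counting +1 at each start and −1 at each end (ends before starts at a tie):
0 start Soloist Rehearsal → 1
2 end Soloist Rehearsal → 0
2 start Full Warm-up → 1
3 start Dress Warm-up → 2
4 start Rhythm Take → 3
5 end Full Warm-up → 2
6 end Dress Warm-up → 1
6 start Sectional Block → 2
7 end Rhythm Take → 1
9 end Sectional Block → 0
11 start Brass Overdub → 1
13 start Chamber Run-through → 2
14 end Brass Overdub → 1
15 end Chamber Run-through → 0
15 start Rhythm Mixing → 1
17 end Rhythm Mixing → 0
17 start Vocals Soundcheck → 1
19 end Vocals Soundcheck → 0
Peak is 3, at 4 (Dress Warm-up, Full Warm-up, Rhythm Take).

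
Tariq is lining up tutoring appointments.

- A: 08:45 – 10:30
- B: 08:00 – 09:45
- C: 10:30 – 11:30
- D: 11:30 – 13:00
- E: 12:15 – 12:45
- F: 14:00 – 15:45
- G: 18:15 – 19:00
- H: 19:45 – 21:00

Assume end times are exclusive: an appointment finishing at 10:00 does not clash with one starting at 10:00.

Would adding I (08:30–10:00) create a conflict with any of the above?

B: starts 08:00 before I ends 10:00, and ends 09:45 after I starts 08:30 → overlap.
A: starts 08:45 before I ends 10:00, and ends 10:30 after I starts 08:30 → overlap.
C: starts 10:30 at or after I ends 10:00 → clear.
D: starts 11:30 at or after I ends 10:00 → clear.
E: starts 12:15 at or after I ends 10:00 → clear.
F: starts 14:00 at or after I ends 10:00 → clear.
G: starts 18:15 at or after I ends 10:00 → clear.
H: starts 19:45 at or after I ends 10:00 → clear.
I overlaps A, B.

Yes — it overlaps A, B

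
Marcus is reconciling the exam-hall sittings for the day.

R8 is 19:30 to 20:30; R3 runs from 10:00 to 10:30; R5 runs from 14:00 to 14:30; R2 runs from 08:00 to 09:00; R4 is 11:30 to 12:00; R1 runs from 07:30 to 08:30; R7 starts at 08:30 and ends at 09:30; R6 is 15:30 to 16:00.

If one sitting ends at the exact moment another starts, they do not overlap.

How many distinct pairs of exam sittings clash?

2

Sorted by start: R1, R2, R7, R3, R4, R5, R6, R8.
R2 starts before R1 ends → R1 and R2 overlap.
R7 starts exactly when R1 ends (back-to-back, no overlap), so R1 has no further overlaps.
R7 starts before R2 ends → R2 and R7 overlap.
R3 starts after R2 ends, so R2 has no further overlaps.
R3 starts after R7 ends, so R7 has no further overlaps.
R4 starts after R3 ends, so R3 has no further overlaps.
R5 starts after R4 ends, so R4 has no further overlaps.
R6 starts after R5 ends, so R5 has no further overlaps.
R8 starts after R6 ends.
Overlapping pairs: R1 & R2, R2 & R7 — 2 in total.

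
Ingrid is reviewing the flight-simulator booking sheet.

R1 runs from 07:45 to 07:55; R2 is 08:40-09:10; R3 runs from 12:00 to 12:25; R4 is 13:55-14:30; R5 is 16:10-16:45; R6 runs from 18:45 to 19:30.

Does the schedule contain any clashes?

No

Two intervals overlap when each starts before the other ends.
Sorted by start: R1, R2, R3, R4, R5, R6.
R2 starts after R1 ends — done with R1.
R3 starts after R2 ends — done with R2.
R4 starts after R3 ends — done with R3.
R5 starts after R4 ends — done with R4.
R6 starts after R5 ends.
Every pair is clear; the schedule has no overlaps.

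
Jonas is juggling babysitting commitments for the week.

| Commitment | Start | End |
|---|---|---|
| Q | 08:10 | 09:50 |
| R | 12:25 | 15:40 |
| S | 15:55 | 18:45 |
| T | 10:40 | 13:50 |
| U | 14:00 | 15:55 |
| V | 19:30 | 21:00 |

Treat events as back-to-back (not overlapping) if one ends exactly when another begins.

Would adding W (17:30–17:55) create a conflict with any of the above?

Q: ends 09:50 at or before W starts 17:30 → clear.
T: ends 13:50 at or before W starts 17:30 → clear.
R: ends 15:40 at or before W starts 17:30 → clear.
U: ends 15:55 at or before W starts 17:30 → clear.
S: starts 15:55 before W ends 17:55, and ends 18:45 after W starts 17:30 → overlap.
V: starts 19:30 at or after W ends 17:55 → clear.
W overlaps S.

Yes — it overlaps S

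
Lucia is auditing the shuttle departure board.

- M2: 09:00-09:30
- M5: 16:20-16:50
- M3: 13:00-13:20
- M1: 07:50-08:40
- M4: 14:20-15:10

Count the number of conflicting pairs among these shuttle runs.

Sorted by start: M1, M2, M3, M4, M5.
M2 starts after M1 ends, so nothing later overlaps M1 either.
M3 starts after M2 ends, so nothing later overlaps M2 either.
M4 starts after M3 ends, so nothing later overlaps M3 either.
M5 starts after M4 ends.
No pair overlaps.

0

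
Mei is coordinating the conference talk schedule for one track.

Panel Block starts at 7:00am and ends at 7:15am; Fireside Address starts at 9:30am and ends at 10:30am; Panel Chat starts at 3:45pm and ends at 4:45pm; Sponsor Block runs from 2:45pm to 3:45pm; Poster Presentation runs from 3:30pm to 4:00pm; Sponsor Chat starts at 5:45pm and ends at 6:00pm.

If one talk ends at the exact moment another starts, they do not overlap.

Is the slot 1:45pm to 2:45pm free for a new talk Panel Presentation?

Panel Block: ends 7:15am at or before Panel Presentation starts 1:45pm → clear.
Fireside Address: ends 10:30am at or before Panel Presentation starts 1:45pm → clear.
Sponsor Block: starts 2:45pm at or after Panel Presentation ends 2:45pm → clear.
Poster Presentation: starts 3:30pm at or after Panel Presentation ends 2:45pm → clear.
Panel Chat: starts 3:45pm at or after Panel Presentation ends 2:45pm → clear.
Sponsor Chat: starts 5:45pm at or after Panel Presentation ends 2:45pm → clear.

Yes — the slot is free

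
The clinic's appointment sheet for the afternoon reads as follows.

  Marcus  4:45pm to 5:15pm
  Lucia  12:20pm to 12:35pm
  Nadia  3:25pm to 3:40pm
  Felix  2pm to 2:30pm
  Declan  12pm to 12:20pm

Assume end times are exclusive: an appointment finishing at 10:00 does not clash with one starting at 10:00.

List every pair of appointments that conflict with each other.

Sorted by start: Declan, Lucia, Felix, Nadia, Marcus.
Lucia starts exactly when Declan ends (back-to-back, no overlap) — done with Declan.
Felix starts after Lucia ends — done with Lucia.
Nadia starts after Felix ends — done with Felix.
Marcus starts after Nadia ends.

none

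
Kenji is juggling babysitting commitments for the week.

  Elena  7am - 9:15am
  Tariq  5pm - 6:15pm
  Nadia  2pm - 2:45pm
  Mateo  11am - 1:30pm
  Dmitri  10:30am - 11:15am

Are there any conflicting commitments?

Sorted by start: Elena, Dmitri, Mateo, Nadia, Tariq.
Dmitri starts after Elena ends — done with Elena.
Mateo starts before Dmitri ends → Dmitri and Mateo overlap.
That's a conflict, so the schedule is not conflict-free.

Yes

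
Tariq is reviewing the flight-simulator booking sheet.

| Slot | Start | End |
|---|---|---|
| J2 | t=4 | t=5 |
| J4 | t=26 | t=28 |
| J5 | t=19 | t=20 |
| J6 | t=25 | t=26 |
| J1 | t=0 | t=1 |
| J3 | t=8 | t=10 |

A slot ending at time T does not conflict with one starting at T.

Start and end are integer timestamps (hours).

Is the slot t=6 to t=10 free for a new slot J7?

J1: ends t=1 at or before J7 starts t=6 → clear.
J2: ends t=5 at or before J7 starts t=6 → clear.
J3: starts t=8 before J7 ends t=10, and ends t=10 after J7 starts t=6 → overlap.
J5: starts t=19 at or after J7 ends t=10 → clear.
J6: starts t=25 at or after J7 ends t=10 → clear.
J4: starts t=26 at or after J7 ends t=10 → clear.
J7 overlaps J3.

No — it overlaps J3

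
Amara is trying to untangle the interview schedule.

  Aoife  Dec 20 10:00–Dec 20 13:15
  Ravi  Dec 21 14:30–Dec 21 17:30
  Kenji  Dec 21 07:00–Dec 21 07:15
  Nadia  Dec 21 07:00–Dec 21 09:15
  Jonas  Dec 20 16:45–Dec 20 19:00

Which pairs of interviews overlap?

Two intervals overlap when each starts before the other ends.
Sorted by start: Aoife, Jonas, Kenji, Nadia, Ravi.
Jonas starts after Aoife ends, so Aoife has no further overlaps.
Kenji starts after Jonas ends, so Jonas has no further overlaps.
Nadia starts before Kenji ends → Kenji and Nadia overlap.
Ravi starts after Kenji ends.
Ravi starts after Nadia ends.

Kenji & Nadia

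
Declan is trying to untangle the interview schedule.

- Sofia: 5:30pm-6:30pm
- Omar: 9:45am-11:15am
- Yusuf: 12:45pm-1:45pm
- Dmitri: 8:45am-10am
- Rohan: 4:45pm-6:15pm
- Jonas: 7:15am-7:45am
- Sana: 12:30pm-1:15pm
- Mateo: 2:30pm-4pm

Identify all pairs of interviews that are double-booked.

Dmitri & Omar, Rohan & Sofia, Sana & Yusuf

Sorted by start: Jonas, Dmitri, Omar, Sana, Yusuf, Mateo, Rohan, Sofia.
Dmitri starts after Jonas ends, so Jonas has no further overlaps.
Omar starts before Dmitri ends → Dmitri and Omar overlap.
Sana starts after Dmitri ends, so Dmitri has no further overlaps.
Sana starts after Omar ends, so Omar has no further overlaps.
Yusuf starts before Sana ends → Sana and Yusuf overlap.
Mateo starts after Sana ends, so Sana has no further overlaps.
Mateo starts after Yusuf ends, so Yusuf has no further overlaps.
Rohan starts after Mateo ends, so Mateo has no further overlaps.
Sofia starts before Rohan ends → Rohan and Sofia overlap.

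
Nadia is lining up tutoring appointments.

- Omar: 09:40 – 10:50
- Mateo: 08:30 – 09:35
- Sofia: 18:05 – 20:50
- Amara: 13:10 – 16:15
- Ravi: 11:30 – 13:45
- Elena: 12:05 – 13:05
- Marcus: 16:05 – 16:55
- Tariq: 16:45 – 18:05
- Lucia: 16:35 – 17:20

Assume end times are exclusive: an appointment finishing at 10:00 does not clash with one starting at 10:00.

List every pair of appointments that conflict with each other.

Sorted by start: Mateo, Omar, Ravi, Elena, Amara, Marcus, Lucia, Tariq, Sofia.
Omar starts after Mateo ends — done with Mateo.
Ravi starts after Omar ends — done with Omar.
Elena starts before Ravi ends → Ravi and Elena overlap.
Amara starts before Ravi ends → Ravi and Amara overlap.
Marcus starts after Ravi ends — done with Ravi.
Amara starts after Elena ends — done with Elena.
Marcus starts before Amara ends → Amara and Marcus overlap.
Lucia starts after Amara ends — done with Amara.
Lucia starts before Marcus ends → Marcus and Lucia overlap.
Tariq starts before Marcus ends → Marcus and Tariq overlap.
Sofia starts after Marcus ends.
Tariq starts before Lucia ends → Lucia and Tariq overlap.
Sofia starts after Lucia ends.
Sofia starts exactly when Tariq ends (back-to-back, no overlap).

Amara & Marcus, Amara & Ravi, Elena & Ravi, Lucia & Marcus, Lucia & Tariq, Marcus & Tariq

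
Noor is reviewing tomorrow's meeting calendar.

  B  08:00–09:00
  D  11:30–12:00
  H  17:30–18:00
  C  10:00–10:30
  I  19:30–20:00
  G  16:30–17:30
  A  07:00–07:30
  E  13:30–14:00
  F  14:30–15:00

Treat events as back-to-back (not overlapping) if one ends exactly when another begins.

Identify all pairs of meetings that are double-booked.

Sorted by start: A, B, C, D, E, F, G, H, I.
B starts after A ends — done with A.
C starts after B ends — done with B.
D starts after C ends — done with C.
E starts after D ends — done with D.
F starts after E ends — done with E.
G starts after F ends — done with F.
H starts exactly when G ends (back-to-back, no overlap) — done with G.
I starts after H ends.

none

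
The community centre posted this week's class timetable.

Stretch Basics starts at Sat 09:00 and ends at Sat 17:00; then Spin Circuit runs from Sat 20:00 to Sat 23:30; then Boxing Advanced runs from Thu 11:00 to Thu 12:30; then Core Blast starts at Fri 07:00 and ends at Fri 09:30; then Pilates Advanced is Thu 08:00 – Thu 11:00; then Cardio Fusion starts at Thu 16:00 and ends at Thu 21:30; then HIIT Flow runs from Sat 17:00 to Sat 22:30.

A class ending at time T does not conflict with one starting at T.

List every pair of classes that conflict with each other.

HIIT Flow & Spin Circuit

Sorted by start: Pilates Advanced, Boxing Advanced, Cardio Fusion, Core Blast, Stretch Basics, HIIT Flow, Spin Circuit.
Boxing Advanced starts exactly when Pilates Advanced ends (back-to-back, no overlap) — done with Pilates Advanced.
Cardio Fusion starts after Boxing Advanced ends — done with Boxing Advanced.
Core Blast starts after Cardio Fusion ends — done with Cardio Fusion.
Stretch Basics starts after Core Blast ends — done with Core Blast.
HIIT Flow starts exactly when Stretch Basics ends (back-to-back, no overlap) — done with Stretch Basics.
Spin Circuit starts before HIIT Flow ends → HIIT Flow and Spin Circuit overlap.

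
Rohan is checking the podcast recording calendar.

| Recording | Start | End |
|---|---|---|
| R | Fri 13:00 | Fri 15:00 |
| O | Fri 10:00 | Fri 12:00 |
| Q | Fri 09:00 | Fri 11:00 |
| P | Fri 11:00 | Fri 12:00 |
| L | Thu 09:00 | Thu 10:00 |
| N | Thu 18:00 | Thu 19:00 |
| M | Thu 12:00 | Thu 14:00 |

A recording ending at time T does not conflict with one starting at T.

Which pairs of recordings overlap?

Sorted by start: L, M, N, Q, O, P, R.
M starts after L ends, so nothing later overlaps L either.
N starts after M ends, so nothing later overlaps M either.
Q starts after N ends, so nothing later overlaps N either.
O starts before Q ends → Q and O overlap.
P starts exactly when Q ends (back-to-back, no overlap), so nothing later overlaps Q either.
P starts before O ends → O and P overlap.
R starts after O ends.
R starts after P ends.

O & P, O & Q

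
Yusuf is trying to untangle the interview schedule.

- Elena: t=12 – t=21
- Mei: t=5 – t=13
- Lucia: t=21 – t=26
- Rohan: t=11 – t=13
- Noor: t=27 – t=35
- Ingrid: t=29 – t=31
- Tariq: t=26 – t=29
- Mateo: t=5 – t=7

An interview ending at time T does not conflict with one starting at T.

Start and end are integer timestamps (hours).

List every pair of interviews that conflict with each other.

Elena & Mei, Elena & Rohan, Ingrid & Noor, Mateo & Mei, Mei & Rohan, Noor & Tariq

Check each pair: they overlap iff neither finishes before the other starts.
Sorted by start: Mateo, Mei, Rohan, Elena, Lucia, Tariq, Noor, Ingrid.
Mei starts before Mateo ends → Mateo and Mei overlap.
Rohan starts after Mateo ends; Mateo is clear from here.
Rohan starts before Mei ends → Mei and Rohan overlap.
Elena starts before Mei ends → Mei and Elena overlap.
Lucia starts after Mei ends; Mei is clear from here.
Elena starts before Rohan ends → Rohan and Elena overlap.
Lucia starts after Rohan ends; Rohan is clear from here.
Lucia starts exactly when Elena ends (back-to-back, no overlap); Elena is clear from here.
Tariq starts exactly when Lucia ends (back-to-back, no overlap); Lucia is clear from here.
Noor starts before Tariq ends → Tariq and Noor overlap.
Ingrid starts exactly when Tariq ends (back-to-back, no overlap).
Ingrid starts before Noor ends → Noor and Ingrid overlap.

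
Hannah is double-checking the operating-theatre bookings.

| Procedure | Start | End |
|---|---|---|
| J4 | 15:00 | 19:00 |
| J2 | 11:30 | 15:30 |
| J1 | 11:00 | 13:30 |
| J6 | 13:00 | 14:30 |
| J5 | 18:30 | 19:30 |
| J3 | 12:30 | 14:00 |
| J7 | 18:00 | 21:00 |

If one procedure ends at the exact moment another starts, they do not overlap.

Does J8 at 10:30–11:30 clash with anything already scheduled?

J1: starts 11:00 before J8 ends 11:30, and ends 13:30 after J8 starts 10:30 → overlap.
J2: starts 11:30 at or after J8 ends 11:30 → clear.
J3: starts 12:30 at or after J8 ends 11:30 → clear.
J6: starts 13:00 at or after J8 ends 11:30 → clear.
J4: starts 15:00 at or after J8 ends 11:30 → clear.
J7: starts 18:00 at or after J8 ends 11:30 → clear.
J5: starts 18:30 at or after J8 ends 11:30 → clear.
J8 overlaps J1.

Yes — it overlaps J1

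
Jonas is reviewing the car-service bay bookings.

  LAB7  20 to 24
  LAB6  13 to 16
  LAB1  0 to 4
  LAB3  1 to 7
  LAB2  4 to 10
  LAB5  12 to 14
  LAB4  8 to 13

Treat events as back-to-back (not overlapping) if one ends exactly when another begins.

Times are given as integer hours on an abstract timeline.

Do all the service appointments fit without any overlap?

Sorted by start: LAB1, LAB3, LAB2, LAB4, LAB5, LAB6, LAB7.
LAB3 starts before LAB1 ends → LAB1 and LAB3 overlap.
That's a conflict, so the schedule is not conflict-free.

No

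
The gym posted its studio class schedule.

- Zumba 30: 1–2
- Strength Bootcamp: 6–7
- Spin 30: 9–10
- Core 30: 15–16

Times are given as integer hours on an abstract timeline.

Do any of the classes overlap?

No

Sorted by start: Zumba 30, Strength Bootcamp, Spin 30, Core 30.
Strength Bootcamp starts after Zumba 30 ends — done with Zumba 30.
Spin 30 starts after Strength Bootcamp ends — done with Strength Bootcamp.
Core 30 starts after Spin 30 ends.
Every pair is clear; the schedule has no overlaps.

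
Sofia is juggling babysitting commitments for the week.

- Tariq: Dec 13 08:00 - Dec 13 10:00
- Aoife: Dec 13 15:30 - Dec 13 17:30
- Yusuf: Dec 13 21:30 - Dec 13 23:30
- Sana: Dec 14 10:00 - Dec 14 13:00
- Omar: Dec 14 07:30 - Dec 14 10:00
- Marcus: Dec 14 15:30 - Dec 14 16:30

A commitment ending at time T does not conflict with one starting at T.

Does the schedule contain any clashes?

No

Sorted by start: Tariq, Aoife, Yusuf, Omar, Sana, Marcus.
Aoife starts after Tariq ends, so nothing later overlaps Tariq either.
Yusuf starts after Aoife ends, so nothing later overlaps Aoife either.
Omar starts after Yusuf ends, so nothing later overlaps Yusuf either.
Sana starts exactly when Omar ends (back-to-back, no overlap), so nothing later overlaps Omar either.
Marcus starts after Sana ends.
Every pair is clear; the schedule has no overlaps.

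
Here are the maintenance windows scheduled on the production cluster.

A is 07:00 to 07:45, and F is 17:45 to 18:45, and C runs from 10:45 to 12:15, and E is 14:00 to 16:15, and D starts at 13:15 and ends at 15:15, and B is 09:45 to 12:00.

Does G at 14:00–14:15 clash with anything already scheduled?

Yes — it overlaps D, E

A: ends 07:45 at or before G starts 14:00 → clear.
B: ends 12:00 at or before G starts 14:00 → clear.
C: ends 12:15 at or before G starts 14:00 → clear.
D: starts 13:15 before G ends 14:15, and ends 15:15 after G starts 14:00 → overlap.
E: starts 14:00 before G ends 14:15, and ends 16:15 after G starts 14:00 → overlap.
F: starts 17:45 at or after G ends 14:15 → clear.
G overlaps D, E.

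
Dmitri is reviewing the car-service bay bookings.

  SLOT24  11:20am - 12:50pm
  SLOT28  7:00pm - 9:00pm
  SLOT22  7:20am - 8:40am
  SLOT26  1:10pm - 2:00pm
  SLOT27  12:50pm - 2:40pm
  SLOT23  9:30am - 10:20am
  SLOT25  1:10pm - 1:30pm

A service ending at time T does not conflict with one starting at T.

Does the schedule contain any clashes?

Yes

Sorted by start: SLOT22, SLOT23, SLOT24, SLOT27, SLOT25, SLOT26, SLOT28.
SLOT23 starts after SLOT22 ends — done with SLOT22.
SLOT24 starts after SLOT23 ends — done with SLOT23.
SLOT27 starts exactly when SLOT24 ends (back-to-back, no overlap) — done with SLOT24.
SLOT25 starts before SLOT27 ends → SLOT27 and SLOT25 overlap.
That's a conflict, so the schedule is not conflict-free.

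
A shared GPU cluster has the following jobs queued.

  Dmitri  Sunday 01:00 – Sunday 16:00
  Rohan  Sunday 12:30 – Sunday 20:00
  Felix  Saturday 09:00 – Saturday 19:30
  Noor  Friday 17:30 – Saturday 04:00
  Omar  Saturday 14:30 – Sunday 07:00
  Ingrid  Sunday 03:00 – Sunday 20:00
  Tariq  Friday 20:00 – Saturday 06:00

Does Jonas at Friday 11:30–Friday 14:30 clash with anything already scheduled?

No — it doesn't clash with anything

Noor: starts Friday 17:30 at or after Jonas ends Friday 14:30 → clear.
Tariq: starts Friday 20:00 at or after Jonas ends Friday 14:30 → clear.
Felix: starts Saturday 09:00 at or after Jonas ends Friday 14:30 → clear.
Omar: starts Saturday 14:30 at or after Jonas ends Friday 14:30 → clear.
Dmitri: starts Sunday 01:00 at or after Jonas ends Friday 14:30 → clear.
Ingrid: starts Sunday 03:00 at or after Jonas ends Friday 14:30 → clear.
Rohan: starts Sunday 12:30 at or after Jonas ends Friday 14:30 → clear.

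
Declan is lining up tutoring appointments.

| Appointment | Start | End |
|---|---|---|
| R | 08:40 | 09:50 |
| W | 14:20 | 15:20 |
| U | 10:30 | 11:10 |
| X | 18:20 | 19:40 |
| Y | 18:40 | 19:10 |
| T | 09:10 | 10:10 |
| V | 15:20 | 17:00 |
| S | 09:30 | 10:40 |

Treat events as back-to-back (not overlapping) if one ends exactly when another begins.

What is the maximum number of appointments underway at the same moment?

3

Walk through starts and ends in time order (an end at T is processed before a start at T):
08:40 start R → 1
09:10 start T → 2
09:30 start S → 3
09:50 end R → 2
10:10 end T → 1
10:30 start U → 2
10:40 end S → 1
11:10 end U → 0
14:20 start W → 1
15:20 end W → 0
15:20 start V → 1
17:00 end V → 0
18:20 start X → 1
18:40 start Y → 2
19:10 end Y → 1
19:40 end X → 0
Peak is 3, at 09:30 (R, S, T).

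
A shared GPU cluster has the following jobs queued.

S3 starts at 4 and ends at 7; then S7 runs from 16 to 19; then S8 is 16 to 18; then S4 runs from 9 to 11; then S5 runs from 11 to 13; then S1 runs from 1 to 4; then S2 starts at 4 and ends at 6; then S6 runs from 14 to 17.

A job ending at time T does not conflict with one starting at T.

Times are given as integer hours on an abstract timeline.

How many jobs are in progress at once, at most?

3

Sweep the timeline, counting +1 at each start and −1 at each end (ends before starts at a tie):
1 start S1 → 1
4 end S1 → 0
4 start S2 → 1
4 start S3 → 2
6 end S2 → 1
7 end S3 → 0
9 start S4 → 1
11 end S4 → 0
11 start S5 → 1
13 end S5 → 0
14 start S6 → 1
16 start S7 → 2
16 start S8 → 3
17 end S6 → 2
18 end S8 → 1
19 end S7 → 0
Peak is 3, at 16 (S6, S7, S8).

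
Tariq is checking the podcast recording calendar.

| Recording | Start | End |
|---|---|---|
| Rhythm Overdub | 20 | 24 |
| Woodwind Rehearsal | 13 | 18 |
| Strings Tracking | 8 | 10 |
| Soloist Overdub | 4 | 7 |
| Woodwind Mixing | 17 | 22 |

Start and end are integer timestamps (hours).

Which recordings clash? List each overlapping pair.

Rhythm Overdub & Woodwind Mixing, Woodwind Mixing & Woodwind Rehearsal

Sorted by start: Soloist Overdub, Strings Tracking, Woodwind Rehearsal, Woodwind Mixing, Rhythm Overdub.
Strings Tracking starts after Soloist Overdub ends, so nothing later overlaps Soloist Overdub either.
Woodwind Rehearsal starts after Strings Tracking ends, so nothing later overlaps Strings Tracking either.
Woodwind Mixing starts before Woodwind Rehearsal ends → Woodwind Rehearsal and Woodwind Mixing overlap.
Rhythm Overdub starts after Woodwind Rehearsal ends.
Rhythm Overdub starts before Woodwind Mixing ends → Woodwind Mixing and Rhythm Overdub overlap.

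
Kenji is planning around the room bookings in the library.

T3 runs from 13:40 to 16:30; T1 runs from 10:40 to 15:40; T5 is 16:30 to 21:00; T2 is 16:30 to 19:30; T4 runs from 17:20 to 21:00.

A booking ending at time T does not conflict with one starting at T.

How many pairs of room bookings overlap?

4

Check each pair: they overlap iff neither finishes before the other starts.
Sorted by start: T1, T3, T2, T5, T4.
T3 starts before T1 ends → T1 and T3 overlap.
T2 starts after T1 ends, so nothing later overlaps T1 either.
T2 starts exactly when T3 ends (back-to-back, no overlap), so nothing later overlaps T3 either.
T5 starts before T2 ends → T2 and T5 overlap.
T4 starts before T2 ends → T2 and T4 overlap.
T4 starts before T5 ends → T5 and T4 overlap.
Overlapping pairs: T1 & T3, T2 & T4, T2 & T5, T4 & T5 — 4 in total.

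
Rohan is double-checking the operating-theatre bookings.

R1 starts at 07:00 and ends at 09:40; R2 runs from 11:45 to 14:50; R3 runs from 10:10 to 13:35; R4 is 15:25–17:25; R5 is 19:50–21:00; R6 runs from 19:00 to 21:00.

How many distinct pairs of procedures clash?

Sorted by start: R1, R3, R2, R4, R6, R5.
R3 starts after R1 ends, so nothing later overlaps R1 either.
R2 starts before R3 ends → R3 and R2 overlap.
R4 starts after R3 ends, so nothing later overlaps R3 either.
R4 starts after R2 ends, so nothing later overlaps R2 either.
R6 starts after R4 ends, so nothing later overlaps R4 either.
R5 starts before R6 ends → R6 and R5 overlap.
Overlapping pairs: R2 & R3, R5 & R6 — 2 in total.

2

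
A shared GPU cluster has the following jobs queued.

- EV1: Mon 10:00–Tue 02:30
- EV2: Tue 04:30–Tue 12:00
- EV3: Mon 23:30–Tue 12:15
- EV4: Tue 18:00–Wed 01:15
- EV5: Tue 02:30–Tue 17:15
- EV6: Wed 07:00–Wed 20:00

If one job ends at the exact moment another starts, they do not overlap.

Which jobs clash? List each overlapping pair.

EV1 & EV3, EV2 & EV3, EV2 & EV5, EV3 & EV5

Sorted by start: EV1, EV3, EV5, EV2, EV4, EV6.
EV3 starts before EV1 ends → EV1 and EV3 overlap.
EV5 starts exactly when EV1 ends (back-to-back, no overlap) — done with EV1.
EV5 starts before EV3 ends → EV3 and EV5 overlap.
EV2 starts before EV3 ends → EV3 and EV2 overlap.
EV4 starts after EV3 ends — done with EV3.
EV2 starts before EV5 ends → EV5 and EV2 overlap.
EV4 starts after EV5 ends — done with EV5.
EV4 starts after EV2 ends — done with EV2.
EV6 starts after EV4 ends.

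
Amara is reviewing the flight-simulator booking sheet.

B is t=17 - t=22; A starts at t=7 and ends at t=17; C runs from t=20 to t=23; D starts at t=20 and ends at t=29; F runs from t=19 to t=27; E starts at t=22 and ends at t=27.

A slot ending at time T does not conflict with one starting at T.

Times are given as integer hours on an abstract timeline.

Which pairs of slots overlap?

Check each pair: they overlap iff neither finishes before the other starts.
Sorted by start: A, B, F, C, D, E.
B starts exactly when A ends (back-to-back, no overlap) — done with A.
F starts before B ends → B and F overlap.
C starts before B ends → B and C overlap.
D starts before B ends → B and D overlap.
E starts exactly when B ends (back-to-back, no overlap).
C starts before F ends → F and C overlap.
D starts before F ends → F and D overlap.
E starts before F ends → F and E overlap.
D starts before C ends → C and D overlap.
E starts before C ends → C and E overlap.
E starts before D ends → D and E overlap.

B & C, B & D, B & F, C & D, C & E, C & F, D & E, D & F, E & F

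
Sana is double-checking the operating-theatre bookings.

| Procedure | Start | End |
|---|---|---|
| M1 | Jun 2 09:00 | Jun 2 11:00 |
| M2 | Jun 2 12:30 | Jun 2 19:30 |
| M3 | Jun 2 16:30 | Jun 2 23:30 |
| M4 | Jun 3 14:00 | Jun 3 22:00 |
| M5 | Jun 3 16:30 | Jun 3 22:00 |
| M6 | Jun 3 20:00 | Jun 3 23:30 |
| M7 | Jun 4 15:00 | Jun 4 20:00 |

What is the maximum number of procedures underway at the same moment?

Sweep the timeline, counting +1 at each start and −1 at each end (ends before starts at a tie):
Jun 2 09:00 start M1 → 1
Jun 2 11:00 end M1 → 0
Jun 2 12:30 start M2 → 1
Jun 2 16:30 start M3 → 2
Jun 2 19:30 end M2 → 1
Jun 2 23:30 end M3 → 0
Jun 3 14:00 start M4 → 1
Jun 3 16:30 start M5 → 2
Jun 3 20:00 start M6 → 3
Jun 3 22:00 end M4 → 2
Jun 3 22:00 end M5 → 1
Jun 3 23:30 end M6 → 0
Jun 4 15:00 start M7 → 1
Jun 4 20:00 end M7 → 0
Peak is 3, at Jun 3 20:00 (M4, M5, M6).

3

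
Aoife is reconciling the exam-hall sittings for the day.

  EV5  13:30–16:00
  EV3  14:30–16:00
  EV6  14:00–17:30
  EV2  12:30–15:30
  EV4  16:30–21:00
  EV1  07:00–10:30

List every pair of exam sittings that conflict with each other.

Check each pair: they overlap iff neither finishes before the other starts.
Sorted by start: EV1, EV2, EV5, EV6, EV3, EV4.
EV2 starts after EV1 ends; EV1 is clear from here.
EV5 starts before EV2 ends → EV2 and EV5 overlap.
EV6 starts before EV2 ends → EV2 and EV6 overlap.
EV3 starts before EV2 ends → EV2 and EV3 overlap.
EV4 starts after EV2 ends.
EV6 starts before EV5 ends → EV5 and EV6 overlap.
EV3 starts before EV5 ends → EV5 and EV3 overlap.
EV4 starts after EV5 ends.
EV3 starts before EV6 ends → EV6 and EV3 overlap.
EV4 starts before EV6 ends → EV6 and EV4 overlap.
EV4 starts after EV3 ends.

EV2 & EV3, EV2 & EV5, EV2 & EV6, EV3 & EV5, EV3 & EV6, EV4 & EV6, EV5 & EV6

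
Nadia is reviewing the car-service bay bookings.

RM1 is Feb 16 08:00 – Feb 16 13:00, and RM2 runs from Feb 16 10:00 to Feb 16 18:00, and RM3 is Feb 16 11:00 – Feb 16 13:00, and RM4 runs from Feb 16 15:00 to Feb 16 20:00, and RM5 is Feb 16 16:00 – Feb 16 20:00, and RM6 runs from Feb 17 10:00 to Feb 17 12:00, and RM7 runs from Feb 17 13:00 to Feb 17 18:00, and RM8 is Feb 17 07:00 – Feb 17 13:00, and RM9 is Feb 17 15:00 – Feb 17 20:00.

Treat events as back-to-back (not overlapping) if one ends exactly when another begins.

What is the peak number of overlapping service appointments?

Sort all start/end points and keep a running count:
Feb 16 08:00 start RM1 → 1
Feb 16 10:00 start RM2 → 2
Feb 16 11:00 start RM3 → 3
Feb 16 13:00 end RM1 → 2
Feb 16 13:00 end RM3 → 1
Feb 16 15:00 start RM4 → 2
Feb 16 16:00 start RM5 → 3
Feb 16 18:00 end RM2 → 2
Feb 16 20:00 end RM4 → 1
Feb 16 20:00 end RM5 → 0
Feb 17 07:00 start RM8 → 1
Feb 17 10:00 start RM6 → 2
Feb 17 12:00 end RM6 → 1
Feb 17 13:00 end RM8 → 0
Feb 17 13:00 start RM7 → 1
Feb 17 15:00 start RM9 → 2
Feb 17 18:00 end RM7 → 1
Feb 17 20:00 end RM9 → 0
Peak is 3, at Feb 16 11:00 (RM1, RM2, RM3).

3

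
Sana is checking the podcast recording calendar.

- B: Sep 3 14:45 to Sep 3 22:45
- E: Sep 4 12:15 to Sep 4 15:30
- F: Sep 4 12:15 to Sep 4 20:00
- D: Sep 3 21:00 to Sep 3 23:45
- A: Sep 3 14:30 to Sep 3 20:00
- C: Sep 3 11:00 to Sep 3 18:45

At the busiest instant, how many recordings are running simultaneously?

Walk through starts and ends in time order (an end at T is processed before a start at T):
Sep 3 11:00 start C → 1
Sep 3 14:30 start A → 2
Sep 3 14:45 start B → 3
Sep 3 18:45 end C → 2
Sep 3 20:00 end A → 1
Sep 3 21:00 start D → 2
Sep 3 22:45 end B → 1
Sep 3 23:45 end D → 0
Sep 4 12:15 start E → 1
Sep 4 12:15 start F → 2
Sep 4 15:30 end E → 1
Sep 4 20:00 end F → 0
Peak is 3, at Sep 3 14:45 (A, B, C).

3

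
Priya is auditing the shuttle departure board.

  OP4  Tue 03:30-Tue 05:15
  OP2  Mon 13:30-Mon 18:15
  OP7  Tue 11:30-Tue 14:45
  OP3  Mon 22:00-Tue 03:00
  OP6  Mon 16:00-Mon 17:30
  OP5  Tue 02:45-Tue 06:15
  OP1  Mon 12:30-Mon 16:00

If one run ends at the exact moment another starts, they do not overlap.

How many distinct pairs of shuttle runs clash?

4

Sorted by start: OP1, OP2, OP6, OP3, OP5, OP4, OP7.
OP2 starts before OP1 ends → OP1 and OP2 overlap.
OP6 starts exactly when OP1 ends (back-to-back, no overlap), so OP1 has no further overlaps.
OP6 starts before OP2 ends → OP2 and OP6 overlap.
OP3 starts after OP2 ends, so OP2 has no further overlaps.
OP3 starts after OP6 ends, so OP6 has no further overlaps.
OP5 starts before OP3 ends → OP3 and OP5 overlap.
OP4 starts after OP3 ends, so OP3 has no further overlaps.
OP4 starts before OP5 ends → OP5 and OP4 overlap.
OP7 starts after OP5 ends.
OP7 starts after OP4 ends.
Overlapping pairs: OP1 & OP2, OP2 & OP6, OP3 & OP5, OP4 & OP5 — 4 in total.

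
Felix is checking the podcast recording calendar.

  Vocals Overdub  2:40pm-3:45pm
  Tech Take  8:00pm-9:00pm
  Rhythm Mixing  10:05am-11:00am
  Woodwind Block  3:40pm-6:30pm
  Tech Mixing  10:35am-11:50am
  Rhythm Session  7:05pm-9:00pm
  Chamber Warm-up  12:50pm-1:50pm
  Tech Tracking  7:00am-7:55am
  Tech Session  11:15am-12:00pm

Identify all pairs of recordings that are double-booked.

Rhythm Mixing & Tech Mixing, Rhythm Session & Tech Take, Tech Mixing & Tech Session, Vocals Overdub & Woodwind Block

Sorted by start: Tech Tracking, Rhythm Mixing, Tech Mixing, Tech Session, Chamber Warm-up, Vocals Overdub, Woodwind Block, Rhythm Session, Tech Take.
Rhythm Mixing starts after Tech Tracking ends, so Tech Tracking has no further overlaps.
Tech Mixing starts before Rhythm Mixing ends → Rhythm Mixing and Tech Mixing overlap.
Tech Session starts after Rhythm Mixing ends, so Rhythm Mixing has no further overlaps.
Tech Session starts before Tech Mixing ends → Tech Mixing and Tech Session overlap.
Chamber Warm-up starts after Tech Mixing ends, so Tech Mixing has no further overlaps.
Chamber Warm-up starts after Tech Session ends, so Tech Session has no further overlaps.
Vocals Overdub starts after Chamber Warm-up ends, so Chamber Warm-up has no further overlaps.
Woodwind Block starts before Vocals Overdub ends → Vocals Overdub and Woodwind Block overlap.
Rhythm Session starts after Vocals Overdub ends, so Vocals Overdub has no further overlaps.
Rhythm Session starts after Woodwind Block ends, so Woodwind Block has no further overlaps.
Tech Take starts before Rhythm Session ends → Rhythm Session and Tech Take overlap.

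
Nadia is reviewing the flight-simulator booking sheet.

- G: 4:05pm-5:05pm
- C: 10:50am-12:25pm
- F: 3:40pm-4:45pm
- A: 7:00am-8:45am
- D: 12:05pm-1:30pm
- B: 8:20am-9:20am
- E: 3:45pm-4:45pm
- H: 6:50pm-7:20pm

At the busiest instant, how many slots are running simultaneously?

3

Sweep the timeline, counting +1 at each start and −1 at each end (ends before starts at a tie):
7:00am start A → 1
8:20am start B → 2
8:45am end A → 1
9:20am end B → 0
10:50am start C → 1
12:05pm start D → 2
12:25pm end C → 1
1:30pm end D → 0
3:40pm start F → 1
3:45pm start E → 2
4:05pm start G → 3
4:45pm end E → 2
4:45pm end F → 1
5:05pm end G → 0
6:50pm start H → 1
7:20pm end H → 0
Peak is 3, at 4:05pm (E, F, G).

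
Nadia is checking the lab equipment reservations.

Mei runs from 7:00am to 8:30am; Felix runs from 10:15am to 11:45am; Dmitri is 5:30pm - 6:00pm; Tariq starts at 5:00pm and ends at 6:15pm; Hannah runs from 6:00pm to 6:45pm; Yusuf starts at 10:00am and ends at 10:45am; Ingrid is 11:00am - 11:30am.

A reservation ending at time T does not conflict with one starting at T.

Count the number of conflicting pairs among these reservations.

4

Check each pair: they overlap iff neither finishes before the other starts.
Sorted by start: Mei, Yusuf, Felix, Ingrid, Tariq, Dmitri, Hannah.
Yusuf starts after Mei ends, so Mei has no further overlaps.
Felix starts before Yusuf ends → Yusuf and Felix overlap.
Ingrid starts after Yusuf ends, so Yusuf has no further overlaps.
Ingrid starts before Felix ends → Felix and Ingrid overlap.
Tariq starts after Felix ends, so Felix has no further overlaps.
Tariq starts after Ingrid ends, so Ingrid has no further overlaps.
Dmitri starts before Tariq ends → Tariq and Dmitri overlap.
Hannah starts before Tariq ends → Tariq and Hannah overlap.
Hannah starts exactly when Dmitri ends (back-to-back, no overlap).
Overlapping pairs: Dmitri & Tariq, Felix & Ingrid, Felix & Yusuf, Hannah & Tariq — 4 in total.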